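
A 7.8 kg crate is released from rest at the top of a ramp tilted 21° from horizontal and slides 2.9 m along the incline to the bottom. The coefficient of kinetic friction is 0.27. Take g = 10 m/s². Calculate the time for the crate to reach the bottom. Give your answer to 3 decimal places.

The weight component along the incline is mg sin 21° = 27.953 N and the normal force is N = mg cos 21° = 72.819 N.
Friction up the slope is f = μN = 0.27 × 72.819 = 19.661 N, so the net downslope force is 27.953 − 19.661 = 8.292 N and a = 8.292 / 7.8 = 1.0631 m/s².
Starting from rest, L = ½at², so t = √(2L/a) = √(2 × 2.9 / 1.0631) = 2.3358 s.

2.336 s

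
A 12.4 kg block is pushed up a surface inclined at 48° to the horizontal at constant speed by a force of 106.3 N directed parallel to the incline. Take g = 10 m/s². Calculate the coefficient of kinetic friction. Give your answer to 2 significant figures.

At constant speed ΣF = 0 along the incline. The applied 106.3 N acts up the slope; the weight component mg sin 48° = 92.150 N and kinetic friction μN both act down the slope.
So 106.3 = 92.150 + μ × 82.972, giving μ = (106.3 − 92.150) / 82.972 = 0.1705.

0.17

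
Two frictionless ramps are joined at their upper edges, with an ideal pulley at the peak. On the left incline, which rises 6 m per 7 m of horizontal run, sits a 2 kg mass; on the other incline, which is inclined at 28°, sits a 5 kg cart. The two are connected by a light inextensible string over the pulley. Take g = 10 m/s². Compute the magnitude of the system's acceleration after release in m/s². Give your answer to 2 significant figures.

1.5 m/s²

Resolve each weight along its own incline: the 2 kg mass has component 2 × 10 × sin 40.60° = 13.016 N down its slope, and the 5 kg mass has 5 × 10 × sin 28° = 23.474 N down its slope.
The 5 kg side's 23.474 N exceeds the other side's 13.016 N, so that mass slides down and the 2 kg mass slides up. Taking that direction as positive, Newton's second law for the whole system gives 23.474 − 13.016 = (2 + 5) a, so a = 10.458 / 7 = 1.4940 m/s².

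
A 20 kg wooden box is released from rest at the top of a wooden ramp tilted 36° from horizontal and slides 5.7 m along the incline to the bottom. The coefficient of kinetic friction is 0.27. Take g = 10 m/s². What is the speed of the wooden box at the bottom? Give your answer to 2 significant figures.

The weight component along the incline is mg sin 36° = 117.557 N and the normal force is N = mg cos 36° = 161.803 N.
Friction up the slope is f = μN = 0.27 × 161.803 = 43.687 N, so the net downslope force is 117.557 − 43.687 = 73.870 N and a = 73.870 / 20 = 3.6935 m/s².
Starting from rest over a distance of 5.7 m, v² = 2aL = 2 × 3.6935 × 5.7 = 42.1059, so v = 6.4889 m/s.

6.5 m/s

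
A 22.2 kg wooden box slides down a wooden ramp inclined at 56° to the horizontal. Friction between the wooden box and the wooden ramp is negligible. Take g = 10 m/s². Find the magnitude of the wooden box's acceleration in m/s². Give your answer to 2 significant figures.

Resolving the weight along the incline: the component pulling the wooden box down the slope is mg sin 56° = 22.2 × 10 × 0.8290 = 184.038 N, and the normal force is N = mg cos 56° = 22.2 × 10 × 0.5592 = 124.142 N.
With no friction the net force along the incline is 184.038 N, so a = g sin 56° = 184.038 / 22.2 = 8.2900 m/s².

8.3 m/s²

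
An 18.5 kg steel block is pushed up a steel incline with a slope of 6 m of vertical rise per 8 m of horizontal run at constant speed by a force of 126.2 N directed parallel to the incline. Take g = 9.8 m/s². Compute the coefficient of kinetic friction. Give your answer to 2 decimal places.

0.12

At constant speed ΣF = 0 along the incline. The applied 126.2 N acts up the slope; the weight component mg sin 36.87° = 108.780 N and kinetic friction μN both act down the slope.
So 126.2 = 108.780 + μ × 145.040, giving μ = (126.2 − 108.780) / 145.040 = 0.1201.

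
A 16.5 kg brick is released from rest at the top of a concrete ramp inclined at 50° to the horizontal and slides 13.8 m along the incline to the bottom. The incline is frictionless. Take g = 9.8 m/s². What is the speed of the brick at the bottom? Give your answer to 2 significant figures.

14 m/s

The weight component along the incline is mg sin 50° = 123.869 N and the normal force is N = mg cos 50° = 103.939 N.
With no friction, a = g sin 50° = 7.5072 m/s².
Starting from rest over a distance of 13.8 m, v² = 2aL = 2 × 7.5072 × 13.8 = 207.1987, so v = 14.3944 m/s.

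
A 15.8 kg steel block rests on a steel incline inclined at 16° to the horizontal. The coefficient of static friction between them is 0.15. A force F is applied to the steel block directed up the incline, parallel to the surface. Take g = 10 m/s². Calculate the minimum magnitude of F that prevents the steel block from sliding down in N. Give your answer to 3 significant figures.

20.8 N

The normal force is N = mg cos 16° = 151.879 N. With F at its minimum the steel block is on the verge of sliding down, so static friction is at its maximum μ_s N = 0.15 × 151.879 = 22.782 N and acts up the slope.
Equilibrium along the incline: F + μ_s N = mg sin 16°, so F = 43.551 − 22.782 = 20.769 N.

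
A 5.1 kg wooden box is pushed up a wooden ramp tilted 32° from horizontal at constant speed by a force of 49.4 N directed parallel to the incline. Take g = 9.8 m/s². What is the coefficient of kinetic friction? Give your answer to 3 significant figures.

At constant speed ΣF = 0 along the incline. The applied 49.4 N acts up the slope; the weight component mg sin 32° = 26.485 N and kinetic friction μN both act down the slope.
So 49.4 = 26.485 + μ × 42.385, giving μ = (49.4 − 26.485) / 42.385 = 0.5406.

0.541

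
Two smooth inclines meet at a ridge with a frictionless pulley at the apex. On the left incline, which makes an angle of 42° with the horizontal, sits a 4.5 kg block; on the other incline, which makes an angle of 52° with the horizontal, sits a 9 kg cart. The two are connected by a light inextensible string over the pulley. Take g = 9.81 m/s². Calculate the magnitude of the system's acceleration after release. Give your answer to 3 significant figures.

Resolve each weight along its own incline: the 4.5 kg mass has component 4.5 × 9.81 × sin 42° = 29.539 N down its slope, and the 9 kg mass has 9 × 9.81 × sin 52° = 69.573 N down its slope.
The 9 kg side's 69.573 N exceeds the other side's 29.539 N, so that mass slides down and the 4.5 kg mass slides up. Taking that direction as positive, Newton's second law for the whole system gives 69.573 − 29.539 = (4.5 + 9) a, so a = 40.034 / 13.5 = 2.9655 m/s².

2.97 m/s²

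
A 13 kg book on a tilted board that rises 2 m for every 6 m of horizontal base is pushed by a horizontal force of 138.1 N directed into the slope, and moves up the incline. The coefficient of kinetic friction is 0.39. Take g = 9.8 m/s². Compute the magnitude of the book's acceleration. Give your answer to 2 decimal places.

2.04 m/s²

The horizontal push has components F cos 18.43° = 138.1 × 0.9487 = 131.015 N up the incline and F sin 18.43° = 138.1 × 0.3162 = 43.667 N pressing into the surface.
The normal force is therefore N = mg cos 18.43° + F sin 18.43° = 120.864 + 43.667 = 164.531 N, and kinetic friction down the slope is μN = 0.39 × 164.531 = 64.167 N.
Along the incline: F cos 18.43° − mg sin 18.43° − μN = ma, so 131.015 − 40.284 − 64.167 = 13 a, giving a = 2.0434 m/s².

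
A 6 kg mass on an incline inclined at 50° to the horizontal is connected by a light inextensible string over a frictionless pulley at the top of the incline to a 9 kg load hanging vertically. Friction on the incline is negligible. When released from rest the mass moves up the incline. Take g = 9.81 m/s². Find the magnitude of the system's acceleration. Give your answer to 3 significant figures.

For the mass on the incline: the weight component along the slope is m₁g sin 50° = 6 × 9.81 × 0.7660 = 45.087 N and the normal force is N = m₁g cos 50° = 37.834 N.
Newton's second law for the mass (up-slope positive): T − 45.087 = 6 a. For the hanging load (downward positive): 9 × 9.81 − T = 9 a.
Adding the two equations eliminates T: 43.203 = 15 a, so a = 2.8802 m/s².

2.88 m/s²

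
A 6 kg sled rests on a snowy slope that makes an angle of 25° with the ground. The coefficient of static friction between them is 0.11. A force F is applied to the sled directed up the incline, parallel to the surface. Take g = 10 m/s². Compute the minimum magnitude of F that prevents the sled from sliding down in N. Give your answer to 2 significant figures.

19 N

The normal force is N = mg cos 25° = 54.378 N. With F at its minimum the sled is on the verge of sliding down, so static friction is at its maximum μ_s N = 0.11 × 54.378 = 5.982 N and acts up the slope.
Equilibrium along the incline: F + μ_s N = mg sin 25°, so F = 25.357 − 5.982 = 19.375 N.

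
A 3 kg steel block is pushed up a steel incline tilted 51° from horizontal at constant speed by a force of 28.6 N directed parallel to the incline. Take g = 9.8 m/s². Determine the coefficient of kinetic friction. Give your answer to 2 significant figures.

At constant speed ΣF = 0 along the incline. The applied 28.6 N acts up the slope; the weight component mg sin 51° = 22.848 N and kinetic friction μN both act down the slope.
So 28.6 = 22.848 + μ × 18.502, giving μ = (28.6 − 22.848) / 18.502 = 0.3109.

0.31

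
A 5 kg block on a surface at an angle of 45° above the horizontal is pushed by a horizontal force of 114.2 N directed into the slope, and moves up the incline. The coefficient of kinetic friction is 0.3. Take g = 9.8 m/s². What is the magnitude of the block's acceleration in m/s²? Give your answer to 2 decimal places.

2.30 m/s²

The horizontal push has components F cos 45° = 114.2 × 0.7071 = 80.751 N up the incline and F sin 45° = 114.2 × 0.7071 = 80.751 N pressing into the surface.
The normal force is therefore N = mg cos 45° + F sin 45° = 34.648 + 80.751 = 115.399 N, and kinetic friction down the slope is μN = 0.3 × 115.399 = 34.620 N.
Along the incline: F cos 45° − mg sin 45° − μN = ma, so 80.751 − 34.648 − 34.620 = 5 a, giving a = 2.2966 m/s².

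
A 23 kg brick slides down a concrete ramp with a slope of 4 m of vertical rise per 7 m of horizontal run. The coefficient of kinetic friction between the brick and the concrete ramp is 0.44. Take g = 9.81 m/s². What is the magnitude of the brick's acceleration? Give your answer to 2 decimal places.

Resolving the weight along the incline: the component pulling the brick down the slope is mg sin 29.74° = 23 × 9.81 × 0.4961 = 111.935 N, and the normal force is N = mg cos 29.74° = 23 × 9.81 × 0.8682 = 195.892 N.
Kinetic friction acts up the slope with magnitude f = μN = 0.44 × 195.892 = 86.192 N.
Net force along the incline is 111.935 − 86.192 = 25.743 N, so a = 25.743 / 23 = 1.1193 m/s².

1.12 m/s²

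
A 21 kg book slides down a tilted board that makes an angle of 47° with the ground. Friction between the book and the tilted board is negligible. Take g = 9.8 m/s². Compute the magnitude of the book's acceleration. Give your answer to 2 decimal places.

Resolving the weight along the incline: the component pulling the book down the slope is mg sin 47° = 21 × 9.8 × 0.7314 = 150.522 N, and the normal force is N = mg cos 47° = 21 × 9.8 × 0.6820 = 140.356 N.
With no friction the net force along the incline is 150.522 N, so a = g sin 47° = 150.522 / 21 = 7.1677 m/s².

7.17 m/s²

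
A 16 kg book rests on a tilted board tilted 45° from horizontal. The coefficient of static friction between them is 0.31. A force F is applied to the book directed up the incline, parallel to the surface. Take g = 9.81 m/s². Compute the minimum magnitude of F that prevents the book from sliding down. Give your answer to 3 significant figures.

The normal force is N = mg cos 45° = 110.987 N. With F at its minimum the book is on the verge of sliding down, so static friction is at its maximum μ_s N = 0.31 × 110.987 = 34.406 N and acts up the slope.
Equilibrium along the incline: F + μ_s N = mg sin 45°, so F = 110.987 − 34.406 = 76.581 N.

76.6 N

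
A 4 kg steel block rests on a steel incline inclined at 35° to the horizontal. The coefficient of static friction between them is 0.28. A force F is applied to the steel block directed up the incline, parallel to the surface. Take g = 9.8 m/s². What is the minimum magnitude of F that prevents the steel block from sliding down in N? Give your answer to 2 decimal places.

The normal force is N = mg cos 35° = 32.111 N. With F at its minimum the steel block is on the verge of sliding down, so static friction is at its maximum μ_s N = 0.28 × 32.111 = 8.991 N and acts up the slope.
Equilibrium along the incline: F + μ_s N = mg sin 35°, so F = 22.484 − 8.991 = 13.493 N.

13.49 N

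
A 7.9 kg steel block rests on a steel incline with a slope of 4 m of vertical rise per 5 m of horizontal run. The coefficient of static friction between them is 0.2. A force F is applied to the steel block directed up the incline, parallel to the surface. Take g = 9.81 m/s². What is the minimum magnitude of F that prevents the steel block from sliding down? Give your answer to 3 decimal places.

The normal force is N = mg cos 38.66° = 60.517 N. With F at its minimum the steel block is on the verge of sliding down, so static friction is at its maximum μ_s N = 0.2 × 60.517 = 12.103 N and acts up the slope.
Equilibrium along the incline: F + μ_s N = mg sin 38.66°, so F = 48.413 − 12.103 = 36.310 N.

36.310 N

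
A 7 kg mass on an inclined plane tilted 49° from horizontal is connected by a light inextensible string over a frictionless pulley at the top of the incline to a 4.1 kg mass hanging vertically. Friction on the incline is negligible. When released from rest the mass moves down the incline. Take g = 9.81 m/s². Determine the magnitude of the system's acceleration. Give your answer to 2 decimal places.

1.05 m/s²

For the mass on the incline: the weight component along the slope is m₁g sin 49° = 7 × 9.81 × 0.7547 = 51.825 N and the normal force is N = m₁g cos 49° = 45.052 N.
Newton's second law for the mass (down-slope positive): 51.825 − T = 7 a. For the hanging mass (upward positive): T − 4.1 × 9.81 = 4.1 a.
Adding the two equations eliminates T: 11.604 = 11.1 a, so a = 1.0454 m/s².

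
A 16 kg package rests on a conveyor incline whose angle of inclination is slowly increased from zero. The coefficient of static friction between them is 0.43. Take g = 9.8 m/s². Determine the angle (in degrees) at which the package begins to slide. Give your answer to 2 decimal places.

23.27°

At the threshold of sliding, static friction is at its maximum μ_s N and exactly balances the weight component along the incline: mg sin θ = μ_s mg cos θ.
Hence tan θ = μ_s = 0.43, so θ = arctan(0.43) = 23.2677°.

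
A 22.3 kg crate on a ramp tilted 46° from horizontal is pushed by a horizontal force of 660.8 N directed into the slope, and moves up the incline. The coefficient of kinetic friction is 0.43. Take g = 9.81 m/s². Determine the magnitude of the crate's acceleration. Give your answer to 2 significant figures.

The horizontal push has components F cos 46° = 660.8 × 0.6947 = 459.058 N up the incline and F sin 46° = 660.8 × 0.7193 = 475.313 N pressing into the surface.
The normal force is therefore N = mg cos 46° + F sin 46° = 151.975 + 475.313 = 627.288 N, and kinetic friction down the slope is μN = 0.43 × 627.288 = 269.734 N.
Along the incline: F cos 46° − mg sin 46° − μN = ma, so 459.058 − 157.356 − 269.734 = 22.3 a, giving a = 1.4335 m/s².

1.4 m/s²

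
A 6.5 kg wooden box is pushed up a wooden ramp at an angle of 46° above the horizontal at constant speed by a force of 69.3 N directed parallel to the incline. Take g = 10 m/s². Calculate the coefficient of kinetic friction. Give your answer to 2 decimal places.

0.50

At constant speed ΣF = 0 along the incline. The applied 69.3 N acts up the slope; the weight component mg sin 46° = 46.757 N and kinetic friction μN both act down the slope.
So 69.3 = 46.757 + μ × 45.153, giving μ = (69.3 − 46.757) / 45.153 = 0.4993.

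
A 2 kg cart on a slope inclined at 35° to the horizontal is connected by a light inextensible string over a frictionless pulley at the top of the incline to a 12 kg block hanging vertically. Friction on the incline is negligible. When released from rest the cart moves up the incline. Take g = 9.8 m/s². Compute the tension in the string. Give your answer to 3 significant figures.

26.4 N

For the cart on the incline: the weight component along the slope is m₁g sin 35° = 2 × 9.8 × 0.5736 = 11.243 N and the normal force is N = m₁g cos 35° = 16.055 N.
Newton's second law for the cart (up-slope positive): T − 11.243 = 2 a. For the hanging block (downward positive): 12 × 9.8 − T = 12 a.
Adding the two equations eliminates T: 106.357 = 14 a, so a = 7.5969 m/s².
Then from the hanging block's equation, T = 12 × (9.8 − 7.5969) = 26.437 N.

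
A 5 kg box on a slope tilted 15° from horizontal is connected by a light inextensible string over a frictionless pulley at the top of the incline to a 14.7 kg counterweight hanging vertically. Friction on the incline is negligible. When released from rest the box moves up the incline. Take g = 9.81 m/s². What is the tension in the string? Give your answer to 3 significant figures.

For the box on the incline: the weight component along the slope is m₁g sin 15° = 5 × 9.81 × 0.2588 = 12.694 N and the normal force is N = m₁g cos 15° = 47.379 N.
Newton's second law for the box (up-slope positive): T − 12.694 = 5 a. For the hanging counterweight (downward positive): 14.7 × 9.81 − T = 14.7 a.
Adding the two equations eliminates T: 131.513 = 19.7 a, so a = 6.6758 m/s².
Then from the hanging counterweight's equation, T = 14.7 × (9.81 − 6.6758) = 46.073 N.

46.1 N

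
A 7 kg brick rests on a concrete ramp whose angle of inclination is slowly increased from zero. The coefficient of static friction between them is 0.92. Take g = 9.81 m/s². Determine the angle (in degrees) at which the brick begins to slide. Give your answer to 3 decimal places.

At the threshold of sliding, static friction is at its maximum μ_s N and exactly balances the weight component along the incline: mg sin θ = μ_s mg cos θ.
Hence tan θ = μ_s = 0.92, so θ = arctan(0.92) = 42.6141°.

42.614°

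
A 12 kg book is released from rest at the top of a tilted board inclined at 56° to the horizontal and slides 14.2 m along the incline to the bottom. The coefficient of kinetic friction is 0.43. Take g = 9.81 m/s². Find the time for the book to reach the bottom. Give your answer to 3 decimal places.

2.218 s

The weight component along the incline is mg sin 56° = 97.594 N and the normal force is N = mg cos 56° = 65.828 N.
Friction up the slope is f = μN = 0.43 × 65.828 = 28.306 N, so the net downslope force is 97.594 − 28.306 = 69.288 N and a = 69.288 / 12 = 5.7740 m/s².
Starting from rest, L = ½at², so t = √(2L/a) = √(2 × 14.2 / 5.7740) = 2.2178 s.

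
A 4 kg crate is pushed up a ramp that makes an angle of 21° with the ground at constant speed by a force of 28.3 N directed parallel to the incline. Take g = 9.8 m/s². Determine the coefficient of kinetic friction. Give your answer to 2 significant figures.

At constant speed ΣF = 0 along the incline. The applied 28.3 N acts up the slope; the weight component mg sin 21° = 14.048 N and kinetic friction μN both act down the slope.
So 28.3 = 14.048 + μ × 36.596, giving μ = (28.3 − 14.048) / 36.596 = 0.3894.

0.39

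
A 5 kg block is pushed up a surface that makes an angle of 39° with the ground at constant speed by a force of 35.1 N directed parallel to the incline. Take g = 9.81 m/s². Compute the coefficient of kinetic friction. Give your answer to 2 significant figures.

At constant speed ΣF = 0 along the incline. The applied 35.1 N acts up the slope; the weight component mg sin 39° = 30.868 N and kinetic friction μN both act down the slope.
So 35.1 = 30.868 + μ × 38.119, giving μ = (35.1 − 30.868) / 38.119 = 0.1110.

0.11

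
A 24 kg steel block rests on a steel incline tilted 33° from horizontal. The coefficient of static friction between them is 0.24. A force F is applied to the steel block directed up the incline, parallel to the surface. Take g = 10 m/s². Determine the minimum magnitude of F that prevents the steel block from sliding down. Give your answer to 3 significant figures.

82.4 N

The normal force is N = mg cos 33° = 201.281 N. With F at its minimum the steel block is on the verge of sliding down, so static friction is at its maximum μ_s N = 0.24 × 201.281 = 48.307 N and acts up the slope.
Equilibrium along the incline: F + μ_s N = mg sin 33°, so F = 130.713 − 48.307 = 82.406 N.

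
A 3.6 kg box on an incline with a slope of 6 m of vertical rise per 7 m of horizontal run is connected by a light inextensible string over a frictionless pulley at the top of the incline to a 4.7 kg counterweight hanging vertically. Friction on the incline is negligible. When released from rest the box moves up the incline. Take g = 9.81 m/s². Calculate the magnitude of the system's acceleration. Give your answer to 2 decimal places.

For the box on the incline: the weight component along the slope is m₁g sin 40.60° = 3.6 × 9.81 × 0.6508 = 22.984 N and the normal force is N = m₁g cos 40.60° = 26.814 N.
Newton's second law for the box (up-slope positive): T − 22.984 = 3.6 a. For the hanging counterweight (downward positive): 4.7 × 9.81 − T = 4.7 a.
Adding the two equations eliminates T: 23.123 = 8.3 a, so a = 2.7859 m/s².

2.79 m/s²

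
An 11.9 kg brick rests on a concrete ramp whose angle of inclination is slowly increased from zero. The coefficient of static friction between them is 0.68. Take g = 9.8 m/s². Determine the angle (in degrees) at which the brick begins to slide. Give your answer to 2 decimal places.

34.22°

At the threshold of sliding, static friction is at its maximum μ_s N and exactly balances the weight component along the incline: mg sin θ = μ_s mg cos θ.
Hence tan θ = μ_s = 0.68, so θ = arctan(0.68) = 34.2157°.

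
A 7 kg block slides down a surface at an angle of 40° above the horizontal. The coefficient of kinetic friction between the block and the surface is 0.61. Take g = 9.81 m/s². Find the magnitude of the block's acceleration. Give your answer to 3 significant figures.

1.72 m/s²

Resolving the weight along the incline: the component pulling the block down the slope is mg sin 40° = 7 × 9.81 × 0.6428 = 44.141 N, and the normal force is N = mg cos 40° = 7 × 9.81 × 0.7660 = 52.601 N.
Kinetic friction acts up the slope with magnitude f = μN = 0.61 × 52.601 = 32.087 N.
Net force along the incline is 44.141 − 32.087 = 12.054 N, so a = 12.054 / 7 = 1.7220 m/s².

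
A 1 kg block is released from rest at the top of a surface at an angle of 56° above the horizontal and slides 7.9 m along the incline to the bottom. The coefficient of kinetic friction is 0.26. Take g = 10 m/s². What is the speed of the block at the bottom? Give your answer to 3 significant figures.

The weight component along the incline is mg sin 56° = 8.290 N and the normal force is N = mg cos 56° = 5.592 N.
Friction up the slope is f = μN = 0.26 × 5.592 = 1.454 N, so the net downslope force is 8.290 − 1.454 = 6.836 N and a = 6.836 / 1 = 6.8360 m/s².
Starting from rest over a distance of 7.9 m, v² = 2aL = 2 × 6.8360 × 7.9 = 108.0088, so v = 10.3927 m/s.

10.4 m/s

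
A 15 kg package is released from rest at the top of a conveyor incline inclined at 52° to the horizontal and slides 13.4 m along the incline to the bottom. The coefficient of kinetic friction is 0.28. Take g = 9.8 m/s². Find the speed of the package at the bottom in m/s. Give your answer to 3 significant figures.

The weight component along the incline is mg sin 52° = 115.838 N and the normal force is N = mg cos 52° = 90.502 N.
Friction up the slope is f = μN = 0.28 × 90.502 = 25.341 N, so the net downslope force is 115.838 − 25.341 = 90.497 N and a = 90.497 / 15 = 6.0331 m/s².
Starting from rest over a distance of 13.4 m, v² = 2aL = 2 × 6.0331 × 13.4 = 161.6871, so v = 12.7156 m/s.

12.7 m/s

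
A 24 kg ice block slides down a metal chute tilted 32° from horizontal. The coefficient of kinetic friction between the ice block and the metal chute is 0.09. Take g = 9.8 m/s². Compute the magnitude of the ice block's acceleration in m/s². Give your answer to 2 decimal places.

4.45 m/s²

Resolving the weight along the incline: the component pulling the ice block down the slope is mg sin 32° = 24 × 9.8 × 0.5299 = 124.632 N, and the normal force is N = mg cos 32° = 24 × 9.8 × 0.8480 = 199.450 N.
Kinetic friction acts up the slope with magnitude f = μN = 0.09 × 199.450 = 17.950 N.
Net force along the incline is 124.632 − 17.950 = 106.682 N, so a = 106.682 / 24 = 4.4451 m/s².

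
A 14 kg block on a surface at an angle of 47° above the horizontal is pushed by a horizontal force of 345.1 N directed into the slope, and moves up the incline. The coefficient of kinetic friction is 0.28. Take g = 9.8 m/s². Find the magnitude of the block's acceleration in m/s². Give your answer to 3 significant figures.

2.72 m/s²

The horizontal push has components F cos 47° = 345.1 × 0.6820 = 235.358 N up the incline and F sin 47° = 345.1 × 0.7314 = 252.406 N pressing into the surface.
The normal force is therefore N = mg cos 47° + F sin 47° = 93.570 + 252.406 = 345.976 N, and kinetic friction down the slope is μN = 0.28 × 345.976 = 96.873 N.
Along the incline: F cos 47° − mg sin 47° − μN = ma, so 235.358 − 100.348 − 96.873 = 14 a, giving a = 2.7241 m/s².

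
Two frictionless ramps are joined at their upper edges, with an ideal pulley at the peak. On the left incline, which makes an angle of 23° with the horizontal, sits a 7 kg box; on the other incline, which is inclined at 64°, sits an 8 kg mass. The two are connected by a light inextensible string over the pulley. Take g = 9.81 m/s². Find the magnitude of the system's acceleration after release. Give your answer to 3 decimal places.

2.914 m/s²

Resolve each weight along its own incline: the 7 kg mass has component 7 × 9.81 × sin 23° = 26.832 N down its slope, and the 8 kg mass has 8 × 9.81 × sin 64° = 70.537 N down its slope.
The 8 kg side's 70.537 N exceeds the other side's 26.832 N, so that mass slides down and the 7 kg mass slides up. Taking that direction as positive, Newton's second law for the whole system gives 70.537 − 26.832 = (7 + 8) a, so a = 43.705 / 15 = 2.9137 m/s².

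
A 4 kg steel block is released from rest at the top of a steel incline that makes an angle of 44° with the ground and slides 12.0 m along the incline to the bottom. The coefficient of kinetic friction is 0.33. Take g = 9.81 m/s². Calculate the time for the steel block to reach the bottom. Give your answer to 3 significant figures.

The weight component along the incline is mg sin 44° = 27.258 N and the normal force is N = mg cos 44° = 28.227 N.
Friction up the slope is f = μN = 0.33 × 28.227 = 9.315 N, so the net downslope force is 27.258 − 9.315 = 17.943 N and a = 17.943 / 4 = 4.4858 m/s².
Starting from rest, L = ½at², so t = √(2L/a) = √(2 × 12.0 / 4.4858) = 2.3131 s.

2.31 s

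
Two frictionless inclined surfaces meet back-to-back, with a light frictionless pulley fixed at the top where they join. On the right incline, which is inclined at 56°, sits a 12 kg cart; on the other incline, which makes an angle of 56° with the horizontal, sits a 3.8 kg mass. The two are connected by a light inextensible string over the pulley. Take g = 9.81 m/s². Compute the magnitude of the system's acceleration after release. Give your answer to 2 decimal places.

4.22 m/s²

Resolve each weight along its own incline: the 12 kg mass has component 12 × 9.81 × sin 56° = 97.594 N down its slope, and the 3.8 kg mass has 3.8 × 9.81 × sin 56° = 30.905 N down its slope.
The 12 kg side's 97.594 N exceeds the other side's 30.905 N, so that mass slides down and the 3.8 kg mass slides up. Taking that direction as positive, Newton's second law for the whole system gives 97.594 − 30.905 = (12 + 3.8) a, so a = 66.689 / 15.8 = 4.2208 m/s².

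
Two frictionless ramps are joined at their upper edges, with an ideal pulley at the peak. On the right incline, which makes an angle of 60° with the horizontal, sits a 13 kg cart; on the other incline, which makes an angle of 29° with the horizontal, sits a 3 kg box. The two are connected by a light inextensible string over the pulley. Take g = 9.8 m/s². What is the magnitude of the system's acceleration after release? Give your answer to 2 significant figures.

6.0 m/s²

Resolve each weight along its own incline: the 13 kg mass has component 13 × 9.8 × sin 60° = 110.332 N down its slope, and the 3 kg mass has 3 × 9.8 × sin 29° = 14.253 N down its slope.
The 13 kg side's 110.332 N exceeds the other side's 14.253 N, so that mass slides down and the 3 kg mass slides up. Taking that direction as positive, Newton's second law for the whole system gives 110.332 − 14.253 = (13 + 3) a, so a = 96.079 / 16 = 6.0049 m/s².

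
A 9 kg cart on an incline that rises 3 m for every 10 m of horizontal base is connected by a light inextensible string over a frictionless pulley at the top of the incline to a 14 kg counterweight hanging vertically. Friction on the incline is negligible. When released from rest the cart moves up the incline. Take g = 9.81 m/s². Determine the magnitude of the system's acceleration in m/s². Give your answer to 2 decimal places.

For the cart on the incline: the weight component along the slope is m₁g sin 16.70° = 9 × 9.81 × 0.2873 = 25.366 N and the normal force is N = m₁g cos 16.70° = 84.566 N.
Newton's second law for the cart (up-slope positive): T − 25.366 = 9 a. For the hanging counterweight (downward positive): 14 × 9.81 − T = 14 a.
Adding the two equations eliminates T: 111.974 = 23 a, so a = 4.8684 m/s².

4.87 m/s²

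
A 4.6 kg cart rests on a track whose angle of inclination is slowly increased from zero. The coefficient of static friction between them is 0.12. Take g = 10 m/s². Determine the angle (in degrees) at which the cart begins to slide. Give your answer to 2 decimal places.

At the threshold of sliding, static friction is at its maximum μ_s N and exactly balances the weight component along the incline: mg sin θ = μ_s mg cos θ.
Hence tan θ = μ_s = 0.12, so θ = arctan(0.12) = 6.8428°.

6.84°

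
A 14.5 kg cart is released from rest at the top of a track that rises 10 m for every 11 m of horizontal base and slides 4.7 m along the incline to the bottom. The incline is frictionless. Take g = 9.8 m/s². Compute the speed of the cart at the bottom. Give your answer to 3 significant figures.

7.87 m/s

The weight component along the incline is mg sin 42.27° = 95.587 N and the normal force is N = mg cos 42.27° = 105.145 N.
With no friction, a = g sin 42.27° = 6.5922 m/s².
Starting from rest over a distance of 4.7 m, v² = 2aL = 2 × 6.5922 × 4.7 = 61.9667, so v = 7.8719 m/s.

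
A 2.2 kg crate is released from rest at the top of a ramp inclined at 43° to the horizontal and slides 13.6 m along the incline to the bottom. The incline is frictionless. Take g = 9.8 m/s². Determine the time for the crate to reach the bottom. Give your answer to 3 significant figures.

The weight component along the incline is mg sin 43° = 14.704 N and the normal force is N = mg cos 43° = 15.768 N.
With no friction, a = g sin 43° = 6.6836 m/s².
Starting from rest, L = ½at², so t = √(2L/a) = √(2 × 13.6 / 6.6836) = 2.0173 s.

2.02 s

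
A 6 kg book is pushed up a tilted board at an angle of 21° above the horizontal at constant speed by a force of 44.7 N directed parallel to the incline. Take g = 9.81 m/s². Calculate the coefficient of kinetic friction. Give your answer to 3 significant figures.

0.430

At constant speed ΣF = 0 along the incline. The applied 44.7 N acts up the slope; the weight component mg sin 21° = 21.094 N and kinetic friction μN both act down the slope.
So 44.7 = 21.094 + μ × 54.951, giving μ = (44.7 − 21.094) / 54.951 = 0.4296.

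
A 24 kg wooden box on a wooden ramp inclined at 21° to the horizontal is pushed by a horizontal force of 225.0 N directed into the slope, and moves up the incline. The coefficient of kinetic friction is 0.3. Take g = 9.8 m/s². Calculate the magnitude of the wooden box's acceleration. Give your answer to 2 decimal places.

1.49 m/s²

The horizontal push has components F cos 21° = 225.0 × 0.9336 = 210.060 N up the incline and F sin 21° = 225.0 × 0.3584 = 80.640 N pressing into the surface.
The normal force is therefore N = mg cos 21° + F sin 21° = 219.583 + 80.640 = 300.223 N, and kinetic friction down the slope is μN = 0.3 × 300.223 = 90.067 N.
Along the incline: F cos 21° − mg sin 21° − μN = ma, so 210.060 − 84.296 − 90.067 = 24 a, giving a = 1.4874 m/s².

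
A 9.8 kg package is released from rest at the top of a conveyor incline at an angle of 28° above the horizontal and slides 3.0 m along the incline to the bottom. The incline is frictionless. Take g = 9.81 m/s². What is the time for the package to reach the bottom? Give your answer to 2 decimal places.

The weight component along the incline is mg sin 28° = 45.134 N and the normal force is N = mg cos 28° = 84.885 N.
With no friction, a = g sin 28° = 4.6055 m/s².
Starting from rest, L = ½at², so t = √(2L/a) = √(2 × 3.0 / 4.6055) = 1.1414 s.

1.14 s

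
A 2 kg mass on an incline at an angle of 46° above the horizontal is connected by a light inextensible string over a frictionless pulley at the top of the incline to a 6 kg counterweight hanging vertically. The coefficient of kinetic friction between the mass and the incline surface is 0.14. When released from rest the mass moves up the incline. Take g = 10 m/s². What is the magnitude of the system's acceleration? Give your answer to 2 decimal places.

For the mass on the incline: the weight component along the slope is m₁g sin 46° = 2 × 10 × 0.7193 = 14.386 N and the normal force is N = m₁g cos 46° = 13.893 N.
Kinetic friction opposes the mass's motion up the incline: f = μN = 0.14 × 13.893 = 1.945 N acting down the slope.
Newton's second law for the mass (up-slope positive): T − 14.386 − 1.945 = 2 a. For the hanging counterweight (downward positive): 6 × 10 − T = 6 a.
Adding the two equations eliminates T: 43.669 = 8 a, so a = 5.4586 m/s².

5.46 m/s²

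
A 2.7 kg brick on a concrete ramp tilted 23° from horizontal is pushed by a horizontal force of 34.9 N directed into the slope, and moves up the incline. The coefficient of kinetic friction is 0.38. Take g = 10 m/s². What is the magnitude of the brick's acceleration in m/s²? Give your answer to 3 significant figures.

The horizontal push has components F cos 23° = 34.9 × 0.9205 = 32.125 N up the incline and F sin 23° = 34.9 × 0.3907 = 13.635 N pressing into the surface.
The normal force is therefore N = mg cos 23° + F sin 23° = 24.854 + 13.635 = 38.489 N, and kinetic friction down the slope is μN = 0.38 × 38.489 = 14.626 N.
Along the incline: F cos 23° − mg sin 23° − μN = ma, so 32.125 − 10.549 − 14.626 = 2.7 a, giving a = 2.5741 m/s².

2.57 m/s²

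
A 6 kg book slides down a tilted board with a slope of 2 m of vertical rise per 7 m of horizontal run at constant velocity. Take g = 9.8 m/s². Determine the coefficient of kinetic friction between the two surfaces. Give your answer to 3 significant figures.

At constant velocity the net force along the incline is zero: mg sin 15.95° = μ mg cos 15.95°.
So μ = tan 15.95° = 0.2747 / 0.9615 = 0.2857.

0.286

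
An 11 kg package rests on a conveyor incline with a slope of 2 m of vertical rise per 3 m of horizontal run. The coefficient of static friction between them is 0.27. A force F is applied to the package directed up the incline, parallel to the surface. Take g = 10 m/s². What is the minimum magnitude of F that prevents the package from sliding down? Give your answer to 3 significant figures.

The normal force is N = mg cos 33.69° = 91.526 N. With F at its minimum the package is on the verge of sliding down, so static friction is at its maximum μ_s N = 0.27 × 91.526 = 24.712 N and acts up the slope.
Equilibrium along the incline: F + μ_s N = mg sin 33.69°, so F = 61.017 − 24.712 = 36.305 N.

36.3 N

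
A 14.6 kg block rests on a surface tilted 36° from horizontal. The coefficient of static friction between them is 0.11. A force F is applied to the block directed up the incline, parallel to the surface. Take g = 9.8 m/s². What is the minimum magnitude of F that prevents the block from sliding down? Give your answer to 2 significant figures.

71 N

The normal force is N = mg cos 36° = 115.754 N. With F at its minimum the block is on the verge of sliding down, so static friction is at its maximum μ_s N = 0.11 × 115.754 = 12.733 N and acts up the slope.
Equilibrium along the incline: F + μ_s N = mg sin 36°, so F = 84.100 − 12.733 = 71.367 N.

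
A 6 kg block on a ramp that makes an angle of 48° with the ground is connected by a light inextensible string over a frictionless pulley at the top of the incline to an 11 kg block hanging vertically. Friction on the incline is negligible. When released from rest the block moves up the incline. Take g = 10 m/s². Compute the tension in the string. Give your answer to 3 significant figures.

For the block on the incline: the weight component along the slope is m₁g sin 48° = 6 × 10 × 0.7431 = 44.586 N and the normal force is N = m₁g cos 48° = 40.148 N.
Newton's second law for the block (up-slope positive): T − 44.586 = 6 a. For the hanging block (downward positive): 11 × 10 − T = 11 a.
Adding the two equations eliminates T: 65.414 = 17 a, so a = 3.8479 m/s².
Then from the hanging block's equation, T = 11 × (10 − 3.8479) = 67.673 N.

67.7 N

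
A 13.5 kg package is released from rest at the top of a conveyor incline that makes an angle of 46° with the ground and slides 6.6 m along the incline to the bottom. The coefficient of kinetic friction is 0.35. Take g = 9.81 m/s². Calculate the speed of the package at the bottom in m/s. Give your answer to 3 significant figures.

The weight component along the incline is mg sin 46° = 95.266 N and the normal force is N = mg cos 46° = 91.997 N.
Friction up the slope is f = μN = 0.35 × 91.997 = 32.199 N, so the net downslope force is 95.266 − 32.199 = 63.067 N and a = 63.067 / 13.5 = 4.6716 m/s².
Starting from rest over a distance of 6.6 m, v² = 2aL = 2 × 4.6716 × 6.6 = 61.6651, so v = 7.8527 m/s.

7.85 m/s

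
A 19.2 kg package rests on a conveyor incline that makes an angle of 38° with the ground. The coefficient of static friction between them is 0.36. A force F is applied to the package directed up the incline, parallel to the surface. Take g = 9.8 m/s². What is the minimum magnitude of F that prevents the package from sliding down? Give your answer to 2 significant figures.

The normal force is N = mg cos 38° = 148.272 N. With F at its minimum the package is on the verge of sliding down, so static friction is at its maximum μ_s N = 0.36 × 148.272 = 53.378 N and acts up the slope.
Equilibrium along the incline: F + μ_s N = mg sin 38°, so F = 115.843 − 53.378 = 62.465 N.

62 N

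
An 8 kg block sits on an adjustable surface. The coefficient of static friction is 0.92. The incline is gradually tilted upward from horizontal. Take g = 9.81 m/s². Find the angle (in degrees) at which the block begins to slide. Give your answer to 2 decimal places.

42.61°

At the threshold of sliding, static friction is at its maximum μ_s N and exactly balances the weight component along the incline: mg sin θ = μ_s mg cos θ.
Hence tan θ = μ_s = 0.92, so θ = arctan(0.92) = 42.6141°.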